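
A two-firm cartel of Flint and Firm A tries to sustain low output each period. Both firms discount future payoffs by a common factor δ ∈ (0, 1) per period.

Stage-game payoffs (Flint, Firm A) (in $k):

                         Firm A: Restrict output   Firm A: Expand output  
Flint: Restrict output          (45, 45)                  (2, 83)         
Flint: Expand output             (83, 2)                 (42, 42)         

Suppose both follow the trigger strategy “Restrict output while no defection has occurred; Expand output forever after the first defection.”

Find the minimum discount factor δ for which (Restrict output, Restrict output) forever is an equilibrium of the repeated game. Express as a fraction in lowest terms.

38/41

Under grim trigger the critical discount factor is (T−C)/(T−P) with T = 83, C = 45, P = 42.
δ* = (83−45)/(83−42) = 38/41.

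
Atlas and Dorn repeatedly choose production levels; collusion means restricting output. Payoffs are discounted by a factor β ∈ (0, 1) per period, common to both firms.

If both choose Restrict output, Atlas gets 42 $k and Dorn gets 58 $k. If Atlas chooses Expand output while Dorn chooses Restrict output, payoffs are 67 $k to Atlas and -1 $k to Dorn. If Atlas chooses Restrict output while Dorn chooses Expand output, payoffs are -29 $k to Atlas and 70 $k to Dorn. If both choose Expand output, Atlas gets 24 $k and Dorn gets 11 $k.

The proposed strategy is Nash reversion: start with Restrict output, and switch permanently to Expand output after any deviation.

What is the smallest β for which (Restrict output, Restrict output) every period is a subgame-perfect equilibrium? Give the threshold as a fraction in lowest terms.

For Atlas: deviation gain 67−42 = 25, per-period punishment loss 42−24 = 18. IC gives β ≥ 25/43.
For Dorn: gain 12, loss 47 per period, so β ≥ 12/59.
The tighter constraint is Atlas's, so cooperation needs β ≥ 25/43.

25/43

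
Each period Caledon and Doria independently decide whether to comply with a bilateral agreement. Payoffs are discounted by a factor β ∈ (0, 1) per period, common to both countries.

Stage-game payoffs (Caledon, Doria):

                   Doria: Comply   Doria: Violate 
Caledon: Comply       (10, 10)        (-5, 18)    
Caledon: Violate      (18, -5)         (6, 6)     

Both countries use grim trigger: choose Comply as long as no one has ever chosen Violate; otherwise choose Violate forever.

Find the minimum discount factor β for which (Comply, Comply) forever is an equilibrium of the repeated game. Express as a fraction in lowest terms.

Under grim trigger the critical discount factor is (T−C)/(T−P) with T = 18, C = 10, P = 6.
β* = (18−10)/(18−6) = 8/12 = 2/3.

2/3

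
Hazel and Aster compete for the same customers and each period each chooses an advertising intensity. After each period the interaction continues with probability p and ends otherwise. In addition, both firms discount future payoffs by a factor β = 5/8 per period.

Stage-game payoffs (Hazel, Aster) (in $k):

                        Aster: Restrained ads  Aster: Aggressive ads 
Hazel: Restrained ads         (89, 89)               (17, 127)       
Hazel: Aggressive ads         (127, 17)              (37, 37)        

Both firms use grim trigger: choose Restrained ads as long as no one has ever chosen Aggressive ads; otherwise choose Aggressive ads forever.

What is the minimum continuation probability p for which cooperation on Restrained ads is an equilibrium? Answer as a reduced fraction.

152/225

With continuation probability p and discount β, the effective per-period discount factor is βp.
Grim-trigger IC: βp ≥ (127−89)/(127−37) = 19/45.
So p ≥ (19/45)/(5/8) = 152/225.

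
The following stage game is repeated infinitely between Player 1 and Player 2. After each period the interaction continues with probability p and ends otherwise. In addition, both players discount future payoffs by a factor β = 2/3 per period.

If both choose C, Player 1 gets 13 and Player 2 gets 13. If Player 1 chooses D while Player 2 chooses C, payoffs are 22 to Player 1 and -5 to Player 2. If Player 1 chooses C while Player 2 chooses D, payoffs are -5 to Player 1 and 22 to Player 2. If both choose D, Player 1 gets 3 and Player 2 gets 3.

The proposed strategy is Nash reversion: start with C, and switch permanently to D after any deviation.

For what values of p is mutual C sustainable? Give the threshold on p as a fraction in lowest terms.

With continuation probability p and discount β, the effective per-period discount factor is βp.
Grim-trigger IC: βp ≥ (22−13)/(22−3) = 9/19.
So p ≥ (9/19)/(2/3) = 27/38.

27/38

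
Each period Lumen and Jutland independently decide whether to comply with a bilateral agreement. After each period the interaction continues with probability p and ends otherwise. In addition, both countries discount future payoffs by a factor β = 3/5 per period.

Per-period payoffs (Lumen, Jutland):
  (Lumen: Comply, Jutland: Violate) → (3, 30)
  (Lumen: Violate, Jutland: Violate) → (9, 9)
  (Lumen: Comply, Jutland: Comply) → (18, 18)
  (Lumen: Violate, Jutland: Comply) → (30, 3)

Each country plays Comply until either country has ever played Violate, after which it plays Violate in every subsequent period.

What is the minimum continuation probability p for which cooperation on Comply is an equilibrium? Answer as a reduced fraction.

With continuation probability p and discount β, the effective per-period discount factor is βp.
Grim-trigger IC: βp ≥ (30−18)/(30−9) = 4/7.
So p ≥ (4/7)/(3/5) = 20/21.

20/21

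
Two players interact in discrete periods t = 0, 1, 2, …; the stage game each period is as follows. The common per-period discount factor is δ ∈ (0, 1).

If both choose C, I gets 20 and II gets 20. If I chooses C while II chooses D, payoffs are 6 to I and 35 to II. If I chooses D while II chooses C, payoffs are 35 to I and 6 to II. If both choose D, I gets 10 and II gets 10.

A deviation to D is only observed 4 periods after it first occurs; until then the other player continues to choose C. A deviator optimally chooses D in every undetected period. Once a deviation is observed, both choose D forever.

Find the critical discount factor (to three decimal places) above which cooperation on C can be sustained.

0.880

A deviator earns 35 for 4 periods, then 10 forever; cooperating earns 20 forever. Multiplying the IC by (1−δ):
20 ≥ 35(1−δ^4) + 10δ^4, so 25·δ^4 ≥ 15 and δ^4 ≥ 3/5.
δ ≥ (3/5)^(1/4) ≈ 0.880.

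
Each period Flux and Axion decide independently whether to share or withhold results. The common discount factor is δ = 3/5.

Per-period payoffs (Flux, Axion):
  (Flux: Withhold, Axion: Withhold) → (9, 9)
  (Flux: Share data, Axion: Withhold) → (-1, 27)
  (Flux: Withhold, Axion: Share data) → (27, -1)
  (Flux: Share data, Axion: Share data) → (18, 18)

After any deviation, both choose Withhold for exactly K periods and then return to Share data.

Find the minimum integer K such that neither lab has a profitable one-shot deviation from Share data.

Need Σ_{k=1}^{K} δ^k ≥ (27−18)/(18−9) = 1.0000 at δ = 3/5.
At K = 2 the sum is 0.9600 < 1.0000; at K = 3 it is 1.1760 ≥ 1.0000.
So the minimum punishment length is K = 3.

3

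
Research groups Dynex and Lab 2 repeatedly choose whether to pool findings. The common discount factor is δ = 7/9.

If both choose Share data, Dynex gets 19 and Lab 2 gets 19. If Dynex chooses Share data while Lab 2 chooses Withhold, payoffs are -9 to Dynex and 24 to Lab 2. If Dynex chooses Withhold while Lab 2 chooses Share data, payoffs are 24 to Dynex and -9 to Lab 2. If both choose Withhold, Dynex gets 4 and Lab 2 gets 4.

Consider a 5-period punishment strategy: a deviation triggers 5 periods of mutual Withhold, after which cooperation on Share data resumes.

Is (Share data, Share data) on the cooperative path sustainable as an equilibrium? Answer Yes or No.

Yes

Comparing payoff streams over the 6 periods until play realigns: cooperate → 19(1+δ+…+δ^5); deviate → 24 + 4(δ+…+δ^5).
Cooperation is sustained iff (19−4)(δ+…+δ^5) ≥ 24−19.
δ+…+δ^5 = 7/9·(1−(7/9)^5)/(1−7/9) = 2.5038, and (24−19)/(19−4) = 0.3333.
2.5038 ≥ 0.3333, so cooperation is sustainable.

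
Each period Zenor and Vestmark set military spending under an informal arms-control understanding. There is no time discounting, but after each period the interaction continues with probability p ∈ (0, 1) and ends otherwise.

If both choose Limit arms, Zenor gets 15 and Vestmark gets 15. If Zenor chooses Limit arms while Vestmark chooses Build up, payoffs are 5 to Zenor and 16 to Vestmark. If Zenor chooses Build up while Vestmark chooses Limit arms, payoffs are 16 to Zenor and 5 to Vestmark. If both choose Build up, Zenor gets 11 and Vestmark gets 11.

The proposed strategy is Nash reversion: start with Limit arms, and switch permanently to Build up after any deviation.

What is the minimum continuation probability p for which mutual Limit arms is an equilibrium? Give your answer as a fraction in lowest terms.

1/5

Expected cooperation value is 15 + p·15 + p²·15 + … = 15/(1−p); deviation gives 16 + p·11/(1−p).
15 ≥ 16(1−p) + 11p ⇒ 5p ≥ 1 ⇒ p ≥ 1/5.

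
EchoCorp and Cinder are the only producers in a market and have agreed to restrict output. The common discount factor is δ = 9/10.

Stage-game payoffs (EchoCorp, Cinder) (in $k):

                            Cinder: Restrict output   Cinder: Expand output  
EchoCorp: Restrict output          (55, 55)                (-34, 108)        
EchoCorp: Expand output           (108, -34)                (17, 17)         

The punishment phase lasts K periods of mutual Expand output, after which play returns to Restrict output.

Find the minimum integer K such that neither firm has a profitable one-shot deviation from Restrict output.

2

IC: δ(1−δ^K)/(1−δ) ≥ (108−55)/(55−17) = 53/38.
With δ = 9/10: need 1 − δ^K ≥ 53/38·(1−9/10)/(9/10), i.e. δ^K ≤ 0.8450.
Since (9/10)^1 = 0.9000 and (9/10)^2 = 0.8100, the smallest such K is 2.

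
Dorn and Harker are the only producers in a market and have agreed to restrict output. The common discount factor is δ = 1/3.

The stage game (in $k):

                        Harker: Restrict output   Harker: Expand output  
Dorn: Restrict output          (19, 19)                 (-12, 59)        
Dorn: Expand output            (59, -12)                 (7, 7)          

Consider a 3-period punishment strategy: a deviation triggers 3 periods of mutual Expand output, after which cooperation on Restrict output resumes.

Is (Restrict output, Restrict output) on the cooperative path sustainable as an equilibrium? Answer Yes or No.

No

Comparing payoff streams over the 4 periods until play realigns: cooperate → 19(1+δ+…+δ^3); deviate → 59 + 7(δ+…+δ^3).
Cooperation is sustained iff (19−7)(δ+…+δ^3) ≥ 59−19.
δ+…+δ^3 = 1/3·(1−(1/3)^3)/(1−1/3) = 0.4815, and (59−19)/(19−7) = 3.3333.
0.4815 < 3.3333, so cooperation is not sustainable.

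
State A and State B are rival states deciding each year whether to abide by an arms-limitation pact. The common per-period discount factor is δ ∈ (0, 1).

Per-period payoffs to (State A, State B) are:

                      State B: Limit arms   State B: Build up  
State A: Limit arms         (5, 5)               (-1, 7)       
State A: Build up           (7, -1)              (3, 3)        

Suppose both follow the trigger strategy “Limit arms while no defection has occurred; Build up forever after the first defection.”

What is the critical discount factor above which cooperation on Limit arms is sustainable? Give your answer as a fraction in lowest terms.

Cooperation forever yields 5 each period: 5/(1−δ).
Deviating yields 7 once, then 3 forever: 7 + 3δ/(1−δ).
No profitable deviation requires 5/(1−δ) ≥ 7 + 3δ/(1−δ).
Multiplying by (1−δ): 5 ≥ 7(1−δ) + 3δ = 7 − 4δ.
So 4δ ≥ 2, i.e. δ ≥ 2/4 = 1/2.

1/2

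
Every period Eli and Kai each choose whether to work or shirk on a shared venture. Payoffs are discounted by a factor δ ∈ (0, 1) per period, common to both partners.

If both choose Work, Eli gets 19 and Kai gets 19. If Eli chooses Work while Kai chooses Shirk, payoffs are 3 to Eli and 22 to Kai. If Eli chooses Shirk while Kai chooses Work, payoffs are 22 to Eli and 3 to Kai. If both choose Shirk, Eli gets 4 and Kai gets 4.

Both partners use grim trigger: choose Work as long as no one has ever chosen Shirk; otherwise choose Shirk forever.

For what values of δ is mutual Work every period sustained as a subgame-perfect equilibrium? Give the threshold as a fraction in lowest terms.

19/(1−δ) ≥ 22 + 4δ/(1−δ)
19 ≥ 22 − 18δ
δ ≥ 3/18 = 1/6.

1/6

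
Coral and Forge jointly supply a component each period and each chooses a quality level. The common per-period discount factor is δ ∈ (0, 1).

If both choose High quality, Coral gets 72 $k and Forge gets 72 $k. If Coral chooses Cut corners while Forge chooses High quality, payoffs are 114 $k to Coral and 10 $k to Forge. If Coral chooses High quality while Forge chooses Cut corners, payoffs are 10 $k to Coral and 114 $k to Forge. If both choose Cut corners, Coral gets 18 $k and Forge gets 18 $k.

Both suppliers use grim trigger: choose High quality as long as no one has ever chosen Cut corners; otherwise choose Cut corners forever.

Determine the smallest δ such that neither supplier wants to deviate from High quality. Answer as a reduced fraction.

7/16

Under grim trigger the critical discount factor is (T−C)/(T−P) with T = 114, C = 72, P = 18.
δ* = (114−72)/(114−18) = 42/96 = 7/16.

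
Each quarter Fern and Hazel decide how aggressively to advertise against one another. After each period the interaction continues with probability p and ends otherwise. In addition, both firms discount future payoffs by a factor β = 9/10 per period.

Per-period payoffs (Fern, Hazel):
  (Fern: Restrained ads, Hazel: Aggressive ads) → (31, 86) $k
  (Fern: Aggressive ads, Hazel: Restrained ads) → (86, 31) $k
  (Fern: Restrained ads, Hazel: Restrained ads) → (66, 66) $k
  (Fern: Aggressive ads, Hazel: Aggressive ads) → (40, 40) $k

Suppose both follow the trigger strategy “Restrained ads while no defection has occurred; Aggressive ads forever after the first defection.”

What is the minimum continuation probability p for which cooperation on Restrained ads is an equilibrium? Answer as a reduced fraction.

100/207

Expected continuation weight on next period's payoff is β·p = 9/10·p, which plays the role of the discount factor.
Cooperation requires 9/10·p ≥ (86−66)/(86−40) = 10/23, hence p ≥ 100/207.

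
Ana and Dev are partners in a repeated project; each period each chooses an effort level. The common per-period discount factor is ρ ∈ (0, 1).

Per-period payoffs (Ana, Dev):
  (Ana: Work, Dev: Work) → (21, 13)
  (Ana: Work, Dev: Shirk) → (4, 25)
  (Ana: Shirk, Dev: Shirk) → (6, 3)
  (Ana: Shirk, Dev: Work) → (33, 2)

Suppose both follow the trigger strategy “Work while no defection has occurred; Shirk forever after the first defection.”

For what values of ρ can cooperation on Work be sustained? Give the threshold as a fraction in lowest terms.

6/11

Ana's threshold: (33−21)/(33−6) = 4/9.
Dev's threshold: (25−13)/(25−3) = 6/11.
4/9 < 6/11, so Dev binds and ρ* = 6/11.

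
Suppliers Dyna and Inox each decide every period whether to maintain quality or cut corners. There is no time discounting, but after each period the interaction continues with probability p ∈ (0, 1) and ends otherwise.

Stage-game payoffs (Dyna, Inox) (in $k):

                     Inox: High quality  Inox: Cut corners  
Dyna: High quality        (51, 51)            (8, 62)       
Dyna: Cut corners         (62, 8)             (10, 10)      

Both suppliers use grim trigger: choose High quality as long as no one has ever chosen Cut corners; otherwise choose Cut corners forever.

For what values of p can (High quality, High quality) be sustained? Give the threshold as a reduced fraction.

With no time discounting, the continuation probability p plays the role of the discount factor.
Grim-trigger IC: 51/(1−p) ≥ 62 + 10p/(1−p) ⇒ p ≥ (62−51)/(62−10) = 11/52.

11/52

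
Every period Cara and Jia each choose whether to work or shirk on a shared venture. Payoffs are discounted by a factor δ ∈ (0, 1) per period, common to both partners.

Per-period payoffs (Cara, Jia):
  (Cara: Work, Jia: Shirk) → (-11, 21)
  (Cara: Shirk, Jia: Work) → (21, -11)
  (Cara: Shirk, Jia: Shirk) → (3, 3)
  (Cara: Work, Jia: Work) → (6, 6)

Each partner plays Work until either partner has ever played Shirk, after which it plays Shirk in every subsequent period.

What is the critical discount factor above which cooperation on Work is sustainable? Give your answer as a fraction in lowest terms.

5/6

6/(1−δ) ≥ 21 + 3δ/(1−δ)
6 ≥ 21 − 18δ
δ ≥ 15/18 = 5/6.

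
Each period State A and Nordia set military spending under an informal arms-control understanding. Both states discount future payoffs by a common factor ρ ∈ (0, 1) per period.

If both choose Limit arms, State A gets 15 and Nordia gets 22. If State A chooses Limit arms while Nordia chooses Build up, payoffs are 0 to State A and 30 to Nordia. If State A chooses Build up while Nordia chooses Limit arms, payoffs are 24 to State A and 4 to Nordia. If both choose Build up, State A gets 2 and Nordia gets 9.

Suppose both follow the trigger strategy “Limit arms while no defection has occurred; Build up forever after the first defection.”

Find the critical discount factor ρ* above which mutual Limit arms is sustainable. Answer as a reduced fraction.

9/22

For State A: deviation gain 24−15 = 9, per-period punishment loss 15−2 = 13. IC gives ρ ≥ 9/22.
For Nordia: gain 8, loss 13 per period, so ρ ≥ 8/21.
The tighter constraint is State A's, so cooperation needs ρ ≥ 9/22.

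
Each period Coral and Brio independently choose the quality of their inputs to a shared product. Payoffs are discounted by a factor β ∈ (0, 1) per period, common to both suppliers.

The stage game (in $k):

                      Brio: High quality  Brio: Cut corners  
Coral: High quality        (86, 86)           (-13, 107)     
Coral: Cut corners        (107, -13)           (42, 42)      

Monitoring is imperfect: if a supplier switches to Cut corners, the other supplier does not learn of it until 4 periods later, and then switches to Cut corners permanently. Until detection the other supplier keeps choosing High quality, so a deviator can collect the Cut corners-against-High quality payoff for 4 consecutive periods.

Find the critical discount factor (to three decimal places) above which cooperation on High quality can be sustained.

A deviator earns 107 for 4 periods, then 42 forever; cooperating earns 86 forever. Multiplying the IC by (1−β):
86 ≥ 107(1−β^4) + 42β^4, so 65·β^4 ≥ 21 and β^4 ≥ 21/65.
β ≥ (21/65)^(1/4) ≈ 0.754.

0.754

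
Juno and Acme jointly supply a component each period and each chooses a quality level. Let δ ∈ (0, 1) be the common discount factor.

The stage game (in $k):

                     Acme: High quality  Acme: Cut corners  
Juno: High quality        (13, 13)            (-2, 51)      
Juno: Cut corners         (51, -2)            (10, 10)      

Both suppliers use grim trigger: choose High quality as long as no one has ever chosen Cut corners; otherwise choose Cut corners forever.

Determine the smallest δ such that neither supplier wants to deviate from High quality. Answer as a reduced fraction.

38/41

One-period gain from deviating is 51 − 13 = 38. The loss is 13 − 10 = 3 in every subsequent period, with present value 3·δ/(1−δ).
Deviation is unprofitable when 3·δ/(1−δ) ≥ 38, i.e. δ/(1−δ) ≥ 38/3.
Equivalently δ ≥ 38/(38+3) = 38/41.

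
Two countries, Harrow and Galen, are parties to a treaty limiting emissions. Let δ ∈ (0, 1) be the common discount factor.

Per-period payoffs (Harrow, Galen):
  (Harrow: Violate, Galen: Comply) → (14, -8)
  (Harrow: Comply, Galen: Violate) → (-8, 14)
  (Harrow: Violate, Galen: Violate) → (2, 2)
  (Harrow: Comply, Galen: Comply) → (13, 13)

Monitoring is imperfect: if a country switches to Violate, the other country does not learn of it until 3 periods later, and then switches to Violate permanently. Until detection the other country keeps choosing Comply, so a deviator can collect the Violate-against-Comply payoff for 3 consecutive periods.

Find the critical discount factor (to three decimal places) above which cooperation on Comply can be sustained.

0.437

The best deviation is to choose Violate for all 3 undetected periods, earning 14 each, then 2 forever once detected.
Deviation value: 14(1−δ^3)/(1−δ) + 2δ^3/(1−δ); cooperation value: 13/(1−δ).
IC: 13 ≥ 14(1−δ^3) + 2δ^3 = 14 − 12δ^3.
So δ^3 ≥ 1/12, giving δ ≥ (1/12)^(1/3) ≈ 0.437.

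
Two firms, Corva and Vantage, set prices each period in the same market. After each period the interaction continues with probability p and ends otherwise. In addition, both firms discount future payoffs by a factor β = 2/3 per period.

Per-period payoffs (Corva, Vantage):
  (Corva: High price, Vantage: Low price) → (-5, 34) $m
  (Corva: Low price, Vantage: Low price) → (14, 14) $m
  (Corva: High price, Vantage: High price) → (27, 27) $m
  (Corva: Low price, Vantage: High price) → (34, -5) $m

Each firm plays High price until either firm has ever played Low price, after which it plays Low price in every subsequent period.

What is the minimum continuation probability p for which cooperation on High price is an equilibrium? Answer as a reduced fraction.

With continuation probability p and discount β, the effective per-period discount factor is βp.
Grim-trigger IC: βp ≥ (34−27)/(34−14) = 7/20.
So p ≥ (7/20)/(2/3) = 21/40.

21/40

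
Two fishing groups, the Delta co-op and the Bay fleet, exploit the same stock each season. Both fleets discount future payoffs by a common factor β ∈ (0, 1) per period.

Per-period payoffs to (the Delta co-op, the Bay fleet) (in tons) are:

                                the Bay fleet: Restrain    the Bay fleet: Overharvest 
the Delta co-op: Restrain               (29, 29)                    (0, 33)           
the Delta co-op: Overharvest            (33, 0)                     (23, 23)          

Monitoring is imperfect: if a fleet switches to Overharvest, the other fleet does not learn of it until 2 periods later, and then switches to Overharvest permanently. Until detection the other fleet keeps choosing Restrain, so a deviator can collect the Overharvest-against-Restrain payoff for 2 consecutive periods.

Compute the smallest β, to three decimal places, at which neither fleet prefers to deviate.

0.632

The best deviation is to choose Overharvest for all 2 undetected periods, earning 33 each, then 23 forever once detected.
Deviation value: 33(1−β^2)/(1−β) + 23β^2/(1−β); cooperation value: 29/(1−β).
IC: 29 ≥ 33(1−β^2) + 23β^2 = 33 − 10β^2.
So β^2 ≥ 4/10 = 2/5, giving β ≥ (2/5)^(1/2) ≈ 0.632.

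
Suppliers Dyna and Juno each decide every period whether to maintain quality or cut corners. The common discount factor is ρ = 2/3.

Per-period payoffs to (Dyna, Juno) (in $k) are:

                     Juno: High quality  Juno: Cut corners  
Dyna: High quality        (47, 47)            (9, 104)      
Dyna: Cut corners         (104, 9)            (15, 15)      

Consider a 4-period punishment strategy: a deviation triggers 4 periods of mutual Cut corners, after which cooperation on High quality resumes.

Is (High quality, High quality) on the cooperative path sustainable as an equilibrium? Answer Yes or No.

No

Comparing payoff streams over the 5 periods until play realigns: cooperate → 47(1+ρ+…+ρ^4); deviate → 104 + 15(ρ+…+ρ^4).
Cooperation is sustained iff (47−15)(ρ+…+ρ^4) ≥ 104−47.
ρ+…+ρ^4 = 2/3·(1−(2/3)^4)/(1−2/3) = 1.6049, and (104−47)/(47−15) = 1.7812.
1.6049 < 1.7812, so cooperation is not sustainable.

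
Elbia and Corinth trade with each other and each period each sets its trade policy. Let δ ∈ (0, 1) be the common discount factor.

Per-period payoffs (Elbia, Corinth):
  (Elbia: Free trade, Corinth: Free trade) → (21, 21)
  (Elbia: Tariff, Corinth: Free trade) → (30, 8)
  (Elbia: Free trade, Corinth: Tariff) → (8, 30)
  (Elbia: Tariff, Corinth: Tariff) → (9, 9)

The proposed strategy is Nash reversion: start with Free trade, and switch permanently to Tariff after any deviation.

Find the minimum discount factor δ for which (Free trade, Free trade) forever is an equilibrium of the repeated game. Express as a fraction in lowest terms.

3/7

21/(1−δ) ≥ 30 + 9δ/(1−δ)
21 ≥ 30 − 21δ
δ ≥ 9/21 = 3/7.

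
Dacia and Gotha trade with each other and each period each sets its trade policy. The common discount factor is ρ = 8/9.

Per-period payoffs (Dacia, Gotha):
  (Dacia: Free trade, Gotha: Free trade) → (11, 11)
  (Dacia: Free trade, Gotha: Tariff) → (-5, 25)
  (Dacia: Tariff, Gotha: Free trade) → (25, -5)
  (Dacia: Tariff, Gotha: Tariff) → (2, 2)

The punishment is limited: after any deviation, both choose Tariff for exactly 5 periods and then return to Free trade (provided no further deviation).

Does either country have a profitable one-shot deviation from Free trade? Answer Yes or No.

No

A one-shot deviation gives 25 now, then 2 for 5 periods, then back to 11.
Gain from deviating: (25−11) today; loss: (11−2) in each of the next 5 periods.
No-deviation condition: (11−2)(ρ+…+ρ^5) ≥ 25−11, i.e. ρ+…+ρ^5 ≥ 14/9.
At ρ = 8/9: ρ+…+ρ^5 = 3.5606 ≥ 1.5556.
So cooperation is sustainable.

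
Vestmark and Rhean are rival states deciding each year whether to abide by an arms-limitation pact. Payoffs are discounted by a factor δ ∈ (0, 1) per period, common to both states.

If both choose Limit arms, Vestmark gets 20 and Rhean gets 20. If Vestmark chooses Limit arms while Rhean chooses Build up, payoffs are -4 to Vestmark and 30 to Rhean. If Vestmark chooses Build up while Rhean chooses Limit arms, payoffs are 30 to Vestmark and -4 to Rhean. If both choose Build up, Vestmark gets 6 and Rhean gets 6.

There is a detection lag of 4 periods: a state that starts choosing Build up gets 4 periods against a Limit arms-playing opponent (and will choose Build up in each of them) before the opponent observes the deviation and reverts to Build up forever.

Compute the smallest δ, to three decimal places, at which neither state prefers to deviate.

0.803

The best deviation is to choose Build up for all 4 undetected periods, earning 30 each, then 6 forever once detected.
Deviation value: 30(1−δ^4)/(1−δ) + 6δ^4/(1−δ); cooperation value: 20/(1−δ).
IC: 20 ≥ 30(1−δ^4) + 6δ^4 = 30 − 24δ^4.
So δ^4 ≥ 10/24 = 5/12, giving δ ≥ (5/12)^(1/4) ≈ 0.803.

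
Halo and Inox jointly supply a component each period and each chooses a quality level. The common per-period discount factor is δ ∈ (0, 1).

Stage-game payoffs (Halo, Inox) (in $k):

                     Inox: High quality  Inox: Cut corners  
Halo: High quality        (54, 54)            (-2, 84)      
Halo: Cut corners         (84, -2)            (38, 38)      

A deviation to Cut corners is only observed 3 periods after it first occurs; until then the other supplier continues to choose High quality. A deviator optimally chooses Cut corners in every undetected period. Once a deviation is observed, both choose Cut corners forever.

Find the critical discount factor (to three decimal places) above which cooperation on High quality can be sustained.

0.867

Deviating for the 3 undetected periods gains 84−54 = 30 per period over cooperation, then loses 54−38 = 16 per period forever once punishment starts.
Gain: 30(1 + δ + … + δ^2); loss: 16·δ^3/(1−δ).
No profitable deviation ⇔ 30(1−δ^3) ≤ 16·δ^3, i.e. δ^3 ≥ 30/(30+16) = 15/23.
Hence δ ≥ (15/23)^(1/3) ≈ 0.867.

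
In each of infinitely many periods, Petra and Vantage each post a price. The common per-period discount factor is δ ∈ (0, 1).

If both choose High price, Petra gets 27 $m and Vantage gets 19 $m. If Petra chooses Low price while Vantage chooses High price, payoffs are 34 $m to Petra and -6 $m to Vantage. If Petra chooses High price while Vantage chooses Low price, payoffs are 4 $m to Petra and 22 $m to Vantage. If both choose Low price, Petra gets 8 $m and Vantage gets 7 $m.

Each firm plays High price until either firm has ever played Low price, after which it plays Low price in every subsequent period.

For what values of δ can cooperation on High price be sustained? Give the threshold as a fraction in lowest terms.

For Petra: deviation gain 34−27 = 7, per-period punishment loss 27−8 = 19. IC gives δ ≥ 7/26.
For Vantage: gain 3, loss 12 per period, so δ ≥ 3/15 = 1/5.
The tighter constraint is Petra's, so cooperation needs δ ≥ 7/26.

7/26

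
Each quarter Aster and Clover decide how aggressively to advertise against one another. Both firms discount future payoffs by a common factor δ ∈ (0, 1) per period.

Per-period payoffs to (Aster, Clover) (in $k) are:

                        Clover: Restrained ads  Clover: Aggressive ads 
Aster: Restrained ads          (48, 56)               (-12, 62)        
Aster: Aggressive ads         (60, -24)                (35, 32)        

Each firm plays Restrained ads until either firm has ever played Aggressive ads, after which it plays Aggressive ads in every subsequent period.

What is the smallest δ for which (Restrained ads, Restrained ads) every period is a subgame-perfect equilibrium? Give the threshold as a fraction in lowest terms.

12/25

Aster's threshold: (60−48)/(60−35) = 12/25.
Clover's threshold: (62−56)/(62−32) = 1/5.
12/25 > 1/5, so Aster binds and δ* = 12/25.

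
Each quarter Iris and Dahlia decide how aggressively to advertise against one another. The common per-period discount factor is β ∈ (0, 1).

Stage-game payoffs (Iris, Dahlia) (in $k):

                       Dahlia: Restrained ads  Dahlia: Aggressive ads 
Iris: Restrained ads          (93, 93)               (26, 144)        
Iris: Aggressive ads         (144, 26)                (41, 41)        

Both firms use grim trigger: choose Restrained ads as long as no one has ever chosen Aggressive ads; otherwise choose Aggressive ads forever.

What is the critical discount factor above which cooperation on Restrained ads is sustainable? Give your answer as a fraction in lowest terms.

51/103

One-period gain from deviating is 144 − 93 = 51. The loss is 93 − 41 = 52 in every subsequent period, with present value 52·β/(1−β).
Deviation is unprofitable when 52·β/(1−β) ≥ 51, i.e. β/(1−β) ≥ 51/52.
Equivalently β ≥ 51/(51+52) = 51/103.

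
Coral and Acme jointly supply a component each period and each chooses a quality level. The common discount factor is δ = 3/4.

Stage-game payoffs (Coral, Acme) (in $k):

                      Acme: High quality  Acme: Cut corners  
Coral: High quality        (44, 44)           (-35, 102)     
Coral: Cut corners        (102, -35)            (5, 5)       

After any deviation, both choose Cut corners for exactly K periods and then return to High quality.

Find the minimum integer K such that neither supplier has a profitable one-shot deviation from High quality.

IC: δ(1−δ^K)/(1−δ) ≥ (102−44)/(44−5) = 58/39.
With δ = 3/4: need 1 − δ^K ≥ 58/39·(1−3/4)/(3/4), i.e. δ^K ≤ 0.5043.
Since (3/4)^2 = 0.5625 and (3/4)^3 = 0.4219, the smallest such K is 3.

3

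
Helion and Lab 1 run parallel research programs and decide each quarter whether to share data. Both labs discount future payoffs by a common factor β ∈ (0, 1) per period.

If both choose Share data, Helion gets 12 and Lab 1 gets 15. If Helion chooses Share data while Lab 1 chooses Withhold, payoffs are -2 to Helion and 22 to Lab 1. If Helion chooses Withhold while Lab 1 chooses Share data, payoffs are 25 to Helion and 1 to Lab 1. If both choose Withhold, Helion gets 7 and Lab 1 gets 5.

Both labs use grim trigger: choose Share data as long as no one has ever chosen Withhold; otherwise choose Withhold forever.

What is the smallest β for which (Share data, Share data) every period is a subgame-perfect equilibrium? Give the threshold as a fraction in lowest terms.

For Helion: deviation gain 25−12 = 13, per-period punishment loss 12−7 = 5. IC gives β ≥ 13/18.
For Lab 1: gain 7, loss 10 per period, so β ≥ 7/17.
The tighter constraint is Helion's, so cooperation needs β ≥ 13/18.

13/18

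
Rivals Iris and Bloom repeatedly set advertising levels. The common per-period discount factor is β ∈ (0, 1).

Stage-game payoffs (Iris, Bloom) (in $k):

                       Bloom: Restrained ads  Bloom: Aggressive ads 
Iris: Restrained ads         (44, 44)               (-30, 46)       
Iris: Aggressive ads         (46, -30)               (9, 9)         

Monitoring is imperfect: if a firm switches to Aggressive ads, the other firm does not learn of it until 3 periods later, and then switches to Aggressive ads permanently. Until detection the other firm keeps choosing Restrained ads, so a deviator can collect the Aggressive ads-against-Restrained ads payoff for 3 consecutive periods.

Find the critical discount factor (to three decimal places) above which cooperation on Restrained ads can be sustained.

A deviator earns 46 for 3 periods, then 9 forever; cooperating earns 44 forever. Multiplying the IC by (1−β):
44 ≥ 46(1−β^3) + 9β^3, so 37·β^3 ≥ 2 and β^3 ≥ 2/37.
β ≥ (2/37)^(1/3) ≈ 0.378.

0.378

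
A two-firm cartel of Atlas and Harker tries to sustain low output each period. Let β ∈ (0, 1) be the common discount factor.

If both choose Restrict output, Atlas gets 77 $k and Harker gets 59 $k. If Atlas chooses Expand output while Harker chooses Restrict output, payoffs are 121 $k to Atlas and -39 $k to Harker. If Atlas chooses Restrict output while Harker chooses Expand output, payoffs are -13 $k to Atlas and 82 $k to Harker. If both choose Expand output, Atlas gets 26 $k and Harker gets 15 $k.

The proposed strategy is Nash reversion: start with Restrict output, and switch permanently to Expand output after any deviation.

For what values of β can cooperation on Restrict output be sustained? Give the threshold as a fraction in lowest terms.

44/95

Atlas: cooperation gives 77 each period; deviation gives 121 once then 26 forever.
  77/(1−β) ≥ 121 + 26β/(1−β) ⇒ β ≥ 44/95.
Harker: cooperation gives 59 each period; deviation gives 82 once then 15 forever.
  β ≥ 23/67.
Both must hold, so the binding constraint is Atlas's: β ≥ 44/95.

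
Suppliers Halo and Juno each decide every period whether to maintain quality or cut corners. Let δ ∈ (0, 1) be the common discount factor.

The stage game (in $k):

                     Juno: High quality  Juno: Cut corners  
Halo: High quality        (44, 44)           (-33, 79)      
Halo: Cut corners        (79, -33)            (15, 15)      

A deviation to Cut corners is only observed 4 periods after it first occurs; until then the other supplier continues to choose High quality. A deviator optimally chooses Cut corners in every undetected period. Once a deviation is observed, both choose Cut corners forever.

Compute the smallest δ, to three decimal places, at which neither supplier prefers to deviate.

0.860

Deviating for the 4 undetected periods gains 79−44 = 35 per period over cooperation, then loses 44−15 = 29 per period forever once punishment starts.
Gain: 35(1 + δ + … + δ^3); loss: 29·δ^4/(1−δ).
No profitable deviation ⇔ 35(1−δ^4) ≤ 29·δ^4, i.e. δ^4 ≥ 35/(35+29) = 35/64.
Hence δ ≥ (35/64)^(1/4) ≈ 0.860.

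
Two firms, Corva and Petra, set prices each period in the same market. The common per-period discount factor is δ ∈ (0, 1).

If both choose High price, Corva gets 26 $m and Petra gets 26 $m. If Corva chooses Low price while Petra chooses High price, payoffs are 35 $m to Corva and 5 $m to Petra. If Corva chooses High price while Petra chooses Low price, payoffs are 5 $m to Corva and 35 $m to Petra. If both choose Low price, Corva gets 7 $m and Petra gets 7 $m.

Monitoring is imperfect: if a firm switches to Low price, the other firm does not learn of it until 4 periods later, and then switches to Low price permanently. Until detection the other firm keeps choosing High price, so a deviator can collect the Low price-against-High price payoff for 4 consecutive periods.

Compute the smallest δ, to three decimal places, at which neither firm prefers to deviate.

0.753

The best deviation is to choose Low price for all 4 undetected periods, earning 35 each, then 7 forever once detected.
Deviation value: 35(1−δ^4)/(1−δ) + 7δ^4/(1−δ); cooperation value: 26/(1−δ).
IC: 26 ≥ 35(1−δ^4) + 7δ^4 = 35 − 28δ^4.
So δ^4 ≥ 9/28, giving δ ≥ (9/28)^(1/4) ≈ 0.753.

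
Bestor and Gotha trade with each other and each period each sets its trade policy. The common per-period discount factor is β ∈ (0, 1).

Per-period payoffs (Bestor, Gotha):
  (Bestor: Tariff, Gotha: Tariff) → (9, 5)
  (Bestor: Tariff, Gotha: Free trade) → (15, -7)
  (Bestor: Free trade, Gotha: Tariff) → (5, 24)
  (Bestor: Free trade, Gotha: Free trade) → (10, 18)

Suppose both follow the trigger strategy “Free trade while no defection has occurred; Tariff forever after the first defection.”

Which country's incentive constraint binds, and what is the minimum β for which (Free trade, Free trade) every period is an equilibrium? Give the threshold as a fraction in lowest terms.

Bestor; β ≥ 5/6

Bestor: cooperation gives 10 each period; deviation gives 15 once then 9 forever.
  10/(1−β) ≥ 15 + 9β/(1−β) ⇒ β ≥ 5/6.
Gotha: cooperation gives 18 each period; deviation gives 24 once then 5 forever.
  β ≥ 6/19.
Both must hold, so the binding constraint is Bestor's: β ≥ 5/6.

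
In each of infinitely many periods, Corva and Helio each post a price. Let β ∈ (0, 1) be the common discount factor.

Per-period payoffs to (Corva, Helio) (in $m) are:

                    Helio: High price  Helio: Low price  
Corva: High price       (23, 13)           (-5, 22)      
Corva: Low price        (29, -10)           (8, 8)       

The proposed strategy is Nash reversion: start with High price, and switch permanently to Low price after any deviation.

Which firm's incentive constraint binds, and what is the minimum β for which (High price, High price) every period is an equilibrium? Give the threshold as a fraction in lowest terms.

For Corva: deviation gain 29−23 = 6, per-period punishment loss 23−8 = 15. IC gives β ≥ 6/21 = 2/7.
For Helio: gain 9, loss 5 per period, so β ≥ 9/14.
The tighter constraint is Helio's, so cooperation needs β ≥ 9/14.

Helio; β ≥ 9/14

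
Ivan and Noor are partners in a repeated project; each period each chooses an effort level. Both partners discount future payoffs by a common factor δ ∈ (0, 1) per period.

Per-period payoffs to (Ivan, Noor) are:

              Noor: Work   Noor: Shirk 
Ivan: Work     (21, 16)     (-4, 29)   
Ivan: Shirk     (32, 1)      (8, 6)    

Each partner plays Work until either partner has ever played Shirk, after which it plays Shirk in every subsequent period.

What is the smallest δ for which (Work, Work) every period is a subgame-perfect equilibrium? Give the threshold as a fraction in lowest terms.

13/23

Ivan's threshold: (32−21)/(32−8) = 11/24.
Noor's threshold: (29−16)/(29−6) = 13/23.
11/24 < 13/23, so Noor binds and δ* = 13/23.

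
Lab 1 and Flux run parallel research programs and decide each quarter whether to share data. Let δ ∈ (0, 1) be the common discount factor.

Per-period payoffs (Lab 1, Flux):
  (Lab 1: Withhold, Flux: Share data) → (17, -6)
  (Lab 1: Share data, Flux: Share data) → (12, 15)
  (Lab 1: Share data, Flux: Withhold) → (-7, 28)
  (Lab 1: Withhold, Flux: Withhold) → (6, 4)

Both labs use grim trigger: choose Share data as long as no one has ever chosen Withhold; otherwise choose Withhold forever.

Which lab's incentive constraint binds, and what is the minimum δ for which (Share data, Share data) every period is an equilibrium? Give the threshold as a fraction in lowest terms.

For Lab 1: deviation gain 17−12 = 5, per-period punishment loss 12−6 = 6. IC gives δ ≥ 5/11.
For Flux: gain 13, loss 11 per period, so δ ≥ 13/24.
The tighter constraint is Flux's, so cooperation needs δ ≥ 13/24.

Flux; δ ≥ 13/24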